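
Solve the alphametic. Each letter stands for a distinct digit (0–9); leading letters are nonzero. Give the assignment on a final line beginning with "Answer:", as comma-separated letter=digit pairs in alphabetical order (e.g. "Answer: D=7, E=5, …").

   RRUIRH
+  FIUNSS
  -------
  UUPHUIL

Step 1. [col 1: H + S ≡ L (mod 10)] several values work for S in column 1 (H + S ≡ L (mod 10), carry-in 0); try S=4 ⇒ S=4.
Step 2. [col 1: H + S ≡ L (mod 10)] column 1 (H + S ≡ L (mod 10), carry-in 0) doesn't pin H yet; pick H=3 and continue ⇒ H=3.
Step 3. [col 1: H + S ≡ L (mod 10)] from column 1 (H=3, S=4, carry-in 0, digits 3,4 already taken and all letters distinct): L must equal 7 ⇒ L=7.
Step 4. [U] the sum has 7 digits but both addends have 6; that extra leading digit U is the final carry, namely 1 ⇒ U=1.
Step 5. [col 2: R + S ≡ I (mod 10)] no forcing yet in column 2 (carry-in 0); R=2 is free and consistent — try it, so R=2.
Step 6. [col 2: R + S ≡ I (mod 10)] in column 2 we have R+S≡I with carry-in 0; given R=2, S=4 and digits 1,2,3,4,7 already taken and all letters distinct, that pins I to 6 ⇒ I=6.
Step 7. [col 3: I + N ≡ U (mod 10)] column 3 reads I+N+carry(0)=U with I=6, U=1; with digits 1,2,3,4,6,7 already taken and all letters distinct, the only value for N is 5, so N=5.
Step 8. [col 5: R + I ≡ P (mod 10)] from column 5 (R=2, I=6, carry-in 0, digits 1,2,3,4,5,6,7 already taken and all letters distinct): P must equal 8. So P=8.
Step 9. [col 6: R + F ≡ U (mod 10)] from column 6 (R=2, U=1, carry-in 0, digits 1,2,3,4,5,6,7,8 already taken and all letters distinct): F must equal 9. So F=9.

Answer: F=9, H=3, I=6, L=7, N=5, P=8, R=2, S=4, U=1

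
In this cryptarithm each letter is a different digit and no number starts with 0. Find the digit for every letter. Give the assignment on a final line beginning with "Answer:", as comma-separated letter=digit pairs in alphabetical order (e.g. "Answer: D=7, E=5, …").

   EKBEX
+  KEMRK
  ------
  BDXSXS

Step 1. [col 1: X + K ≡ S (mod 10)] column 1 (X + K ≡ S (mod 10), carry-in 0) doesn't pin X yet; pick X=4 and continue. So X=4.
Step 2. [col 1: X + K ≡ S (mod 10)] column 1 (X + K ≡ S (mod 10), carry-in 0) doesn't pin K yet; pick K=8 and continue. So K=8.
Step 3. [col 1: X + K ≡ S (mod 10)] column 1 reads X+K+carry(0)=S with X=4, K=8; with digits 4,8 already taken and all letters distinct, the only value for S is 2 ⇒ S=2.
Step 4. [col 2: E + R ≡ X (mod 10)] several values work for E in column 2 (E + R ≡ X (mod 10), carry-in 1); try E=6. So E=6.
Step 5. [B] the sum has 6 digits but both addends have 5; that extra leading digit B is the final carry, namely 1, so B=1.
Step 6. [col 2: E + R ≡ X (mod 10)] column 2: given E=6, X=4, carry-in 1, and digits 1,2,4,6,8 already taken and all letters distinct, E+R≡X (mod 10) forces R=7. So R=7.
Step 7. [col 3: B + M ≡ S (mod 10)] column 3: given B=1, S=2, carry-in 1, and digits 1,2,4,6,7,8 already taken and all letters distinct, B+M≡S (mod 10) forces M=0 ⇒ M=0.
Step 8. [col 5: E + K ≡ D (mod 10)] column 5: given E=6, K=8, carry-in 1, and digits 0,1,2,4,6,7,8 already taken and all letters distinct, E+K≡D (mod 10) forces D=5, so D=5.

Answer: B=1, D=5, E=6, K=8, M=0, R=7, S=2, X=4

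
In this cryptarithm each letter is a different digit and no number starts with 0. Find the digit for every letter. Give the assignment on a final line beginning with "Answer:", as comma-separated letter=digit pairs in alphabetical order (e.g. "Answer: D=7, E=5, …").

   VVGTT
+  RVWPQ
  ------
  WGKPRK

Step 1. [col 1: T + Q ≡ K (mod 10)] K=0 is one option consistent with column 1 (T + Q ≡ K (mod 10), carry-in 0) — take it. So K=0.
Step 2. [W] adding two 5-digit numbers gives at most 5+1 digits, and here it does — W is that final carry and must be 1. So W=1.
Step 3. [col 1: T + Q ≡ K (mod 10)] several values work for Q in column 1 (T + Q ≡ K (mod 10), carry-in 0); try Q=8 ⇒ Q=8.
Step 4. [col 1: T + Q ≡ K (mod 10)] in column 1 we have T+Q≡K with carry-in 0; given Q=8, K=0 and digits 0,1,8 already taken and all letters distinct, that pins T to 2, so T=2.
Step 5. [col 2: T + P ≡ R (mod 10)] no forcing yet in column 2 (carry-in 1); P=4 is free and consistent — try it. So P=4.
Step 6. [col 2: T + P ≡ R (mod 10)] column 2: given T=2, P=4, carry-in 1, and digits 0,1,2,4,8 already taken and all letters distinct, T+P≡R (mod 10) forces R=7. So R=7.
Step 7. [col 3: G + W ≡ P (mod 10)] in column 3 we have G+W≡P with carry-in 0; given W=1, P=4 and digits 0,1,2,4,7,8 already taken and all letters distinct, that pins G to 3 ⇒ G=3.
Step 8. [col 4: V + V ≡ K (mod 10)] column 4: given K=0, carry-in 0, and digits 0,1,2,3,4,7,8 already taken and all letters distinct, V+V≡K (mod 10) forces V=5. So V=5.

Answer: G=3, K=0, P=4, Q=8, R=7, T=2, V=5, W=1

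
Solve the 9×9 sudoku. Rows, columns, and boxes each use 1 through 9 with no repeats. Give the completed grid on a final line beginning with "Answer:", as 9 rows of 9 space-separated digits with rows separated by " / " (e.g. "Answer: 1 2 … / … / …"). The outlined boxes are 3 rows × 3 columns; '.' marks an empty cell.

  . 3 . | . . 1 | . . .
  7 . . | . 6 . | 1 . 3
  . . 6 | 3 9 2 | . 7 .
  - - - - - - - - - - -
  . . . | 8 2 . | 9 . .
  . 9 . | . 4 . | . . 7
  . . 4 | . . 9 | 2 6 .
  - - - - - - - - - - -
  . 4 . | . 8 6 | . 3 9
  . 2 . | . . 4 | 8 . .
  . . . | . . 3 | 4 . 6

Step 1. [r3c7∈{5}] nothing but 5 survives at r3c7, so r3c7=5.
Step 2. [r5c6∈{5}] r5c6 is down to just 5, so r5c6=5.
Step 3. [r8c1∈{1,3,5,6,9}] r8c1 is the only open cell in row 8 admitting 6, so r8c1=6.
Step 4. [r1c9∈{2,4,8}] across col 9, 2 lands solely at r1c9, so r1c9=2.
Step 5. [r8c3∈{1,3,5,7,9}] across row 8, 3 lands solely at r8c3. So r8c3=3.
Step 6. [r8c4∈{1,5,7,9}] row 8 places 9 nowhere but r8c4. So r8c4=9.
Step 7. [r8c5∈{1,5,7}] across row 8, 7 lands solely at r8c5 ⇒ r8c5=7.
Step 8. [r1c5∈{5}] only 5 remains possible at r1c5 ⇒ r1c5=5.
Step 9. [r9c5∈{1}] only 1 remains possible at r9c5, so r9c5=1.
Step 10. [r5c1∈{1,2,3,8}] across col 1, 2 lands solely at r5c1 ⇒ r5c1=2.
Step 11. [r2c6∈{8}] only 8 remains possible at r2c6 ⇒ r2c6=8.
Step 12. [r2c2∈{5}] r2c2 has the single candidate 5. So r2c2=5.
Step 13. [r4c6∈{7}] r4c6 is down to just 7. So r4c6=7.
Step 14. [r6c4∈{1}] r6c4's peers cover all but 1. So r6c4=1.
Step 15. [r4c1∈{1,3,5}] in row 4, 3 fits only at r4c1. So r4c1=3.
Step 16. [r7c4∈{2,5}] row 7 places 2 nowhere but r7c4, so r7c4=2.
Step 17. [r9c4∈{5}] only 5 remains possible at r9c4, so r9c4=5.
Step 18. [r6c2∈{7,8}] 7 has one home in row 6: r6c2 ⇒ r6c2=7.
Step 19. [r9c2∈{8}] nothing but 8 survives at r9c2, so r9c2=8.
Step 20. [r2c4∈{4}] nothing but 4 survives at r2c4, so r2c4=4.
Step 21. [r3c2∈{1}] r3c2 has the single candidate 1, so r3c2=1.
Step 22. [r9c1∈{9}] r9c1's peers cover all but 9. So r9c1=9.
Step 23. [r2c8∈{9}] r2c8's peers cover all but 9. So r2c8=9.
Step 24. [r7c1∈{1,5}] across col 1, 1 lands solely at r7c1. So r7c1=1.
Step 25. [r6c1∈{5,8}] col 1 places 5 nowhere but r6c1 ⇒ r6c1=5.
Step 26. [r5c3∈{1,8}] box 4 places 8 nowhere but r5c3. So r5c3=8.
Step 27. [r5c8∈{1}] r5c8 is down to just 1, so r5c8=1.
Step 28. [r1c8∈{4,8}] across col 8, 8 lands solely at r1c8, so r1c8=8.
Step 29. [r8c8∈{5}] r8c8 has the single candidate 5. So r8c8=5.
Step 30. [r3c9∈{4}] r3c9 is down to just 4 ⇒ r3c9=4.
Step 31. [r9c3∈{7}] r9c3 is down to just 7, so r9c3=7.
Step 32. [r3c1∈{8}] nothing but 8 survives at r3c1 ⇒ r3c1=8.
Step 33. [r4c2∈{6}] nothing but 6 survives at r4c2 ⇒ r4c2=6.
Step 34. [r4c8∈{4}] r4c8 has the single candidate 4, so r4c8=4.
Step 35. [r7c3∈{5}] nothing but 5 survives at r7c3. So r7c3=5.
Step 36. [r6c9∈{8}] only 8 remains possible at r6c9. So r6c9=8.
Step 37. [r5c4∈{6}] only 6 remains possible at r5c4. So r5c4=6.
Step 38. [r4c9∈{5}] r4c9's peers cover all but 5, so r4c9=5.
Step 39. [r1c7∈{6}] nothing but 6 survives at r1c7. So r1c7=6.
Step 40. [r7c7∈{7}] r7c7 is down to just 7. So r7c7=7.
Step 41. [r2c3∈{2}] r2c3's peers cover all but 2, so r2c3=2.
Step 42. [r8c9∈{1}] r8c9 has the single candidate 1. So r8c9=1.
Step 43. [r9c8∈{2}] r9c8's peers cover all but 2. So r9c8=2.
Step 44. [r5c7∈{3}] r5c7's peers cover all but 3. So r5c7=3.
Step 45. [r6c5∈{3}] r6c5's peers cover all but 3. So r6c5=3.
Step 46. [r1c3∈{9}] r1c3 is down to just 9 ⇒ r1c3=9.
Step 47. [r4c3∈{1}] only 1 remains possible at r4c3, so r4c3=1.
Step 48. [r1c1∈{4}] nothing but 4 survives at r1c1, so r1c1=4.
Step 49. [r1c4∈{7}] r1c4 is down to just 7 ⇒ r1c4=7.

Answer: 4 3 9 7 5 1 6 8 2 / 7 5 2 4 6 8 1 9 3 / 8 1 6 3 9 2 5 7 4 / 3 6 1 8 2 7 9 4 5 / 2 9 8 6 4 5 3 1 7 / 5 7 4 1 3 9 2 6 8 / 1 4 5 2 8 6 7 3 9 / 6 2 3 9 7 4 8 5 1 / 9 8 7 5 1 3 4 2 6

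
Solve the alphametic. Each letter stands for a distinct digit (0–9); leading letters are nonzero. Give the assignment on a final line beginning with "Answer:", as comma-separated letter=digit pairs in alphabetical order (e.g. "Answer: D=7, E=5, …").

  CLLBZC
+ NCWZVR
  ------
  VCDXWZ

Step 1. [col 1: C + R ≡ Z (mod 10)] Z=6 is one option consistent with column 1 (C + R ≡ Z (mod 10), carry-in 0) — take it ⇒ Z=6.
Step 2. [col 1: C + R ≡ Z (mod 10)] column 1 (C + R ≡ Z (mod 10), carry-in 0) doesn't pin C yet; pick C=5 and continue. So C=5.
Step 3. [col 1: C + R ≡ Z (mod 10)] in column 1 we have C+R≡Z with carry-in 0; given C=5, Z=6 and digits 5,6 already taken and all letters distinct, that pins R to 1 ⇒ R=1.
Step 4. [col 2: Z + V ≡ W (mod 10)] no forcing yet in column 2 (carry-in 0); W=4 is free and consistent — try it ⇒ W=4.
Step 5. [col 2: Z + V ≡ W (mod 10)] column 2: given Z=6, W=4, carry-in 0, and digits 1,4,5,6 already taken and all letters distinct, Z+V≡W (mod 10) forces V=8 ⇒ V=8.
Step 6. [col 3: B + Z ≡ X (mod 10)] column 3 (B + Z ≡ X (mod 10), carry-in 1) doesn't pin B yet; pick B=0 and continue. So B=0.
Step 7. [col 3: B + Z ≡ X (mod 10)] column 3 reads B+Z+carry(1)=X with B=0, Z=6; with digits 0,1,4,5,6,8 already taken and all letters distinct, the only value for X is 7. So X=7.
Step 8. [col 4: L + W ≡ D (mod 10)] column 4 reads L+W+carry(0)=D with W=4; with digits 0,1,4,5,6,7,8 already taken and all letters distinct, the only value for D is 3, so D=3.
Step 9. [col 4: L + W ≡ D (mod 10)] in column 4 we have L+W≡D with carry-in 0; given W=4, D=3 and digits 0,1,3,4,5,6,7,8 already taken and all letters distinct, that pins L to 9, so L=9.
Step 10. [col 6: C + N ≡ V (mod 10)] from column 6 (C=5, V=8, carry-in 1, digits 0,1,3,4,5,6,7,8,9 already taken and all letters distinct): N must equal 2, so N=2.

Answer: B=0, C=5, D=3, L=9, N=2, R=1, V=8, W=4, X=7, Z=6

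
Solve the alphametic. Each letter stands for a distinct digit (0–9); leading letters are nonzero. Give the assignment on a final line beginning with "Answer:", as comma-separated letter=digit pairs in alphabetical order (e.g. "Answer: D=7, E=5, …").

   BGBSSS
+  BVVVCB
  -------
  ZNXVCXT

Step 1. [col 1: S + B ≡ T (mod 10)] B=9 is one option consistent with column 1 (S + B ≡ T (mod 10), carry-in 0) — take it, so B=9.
Step 2. [col 1: S + B ≡ T (mod 10)] no forcing yet in column 1 (carry-in 0); S=6 is free and consistent — try it ⇒ S=6.
Step 3. [Z] adding two 6-digit numbers gives at most 6+1 digits, and here it does — Z is that final carry and must be 1. So Z=1.
Step 4. [col 1: S + B ≡ T (mod 10)] column 1 reads S+B+carry(0)=T with S=6, B=9; with digits 1,6,9 already taken and all letters distinct, the only value for T is 5. So T=5.
Step 5. [col 2: S + C ≡ X (mod 10)] column 2 (S + C ≡ X (mod 10), carry-in 1) doesn't pin C yet; pick C=0 and continue ⇒ C=0.
Step 6. [col 2: S + C ≡ X (mod 10)] column 2 reads S+C+carry(1)=X with S=6, C=0; with digits 0,1,5,6,9 already taken and all letters distinct, the only value for X is 7. So X=7.
Step 7. [col 3: S + V ≡ C (mod 10)] column 3: given S=6, C=0, carry-in 0, and digits 0,1,5,6,7,9 already taken and all letters distinct, S+V≡C (mod 10) forces V=4, so V=4.
Step 8. [col 5: G + V ≡ X (mod 10)] from column 5 (V=4, X=7, carry-in 1, digits 0,1,4,5,6,7,9 already taken and all letters distinct): G must equal 2 ⇒ G=2.
Step 9. [col 6: B + B ≡ N (mod 10)] in column 6 we have B+B≡N with carry-in 0; given B=9 and digits 0,1,2,4,5,6,7,9 already taken and all letters distinct, that pins N to 8, so N=8.

Answer: B=9, C=0, G=2, N=8, S=6, T=5, V=4, X=7, Z=1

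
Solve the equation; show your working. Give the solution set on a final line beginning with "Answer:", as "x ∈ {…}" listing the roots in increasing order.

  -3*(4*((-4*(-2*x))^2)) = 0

Step 1. [-3*(4*((-4*(-2*x))^2)) = 0] LHS = -3·(…); ÷-3 both sides, so div: 4*((-4*(-2*x))^2) = 0.
Step 2. [4*((-4*(-2*x))^2) = 0] leading coefficient 4: divide by 4. So div: (-4*(-2*x))^2 = 0.
Step 3. [(-4*(-2*x))^2 = 0] √ both sides: 0 ≥ 0 gives two branches. So sqrt: -4*(-2*x) = 0.
Step 4. [-4*(-2*x) = 0] -4·(inner) — divide through by -4. So div: -2*x = 0.
Step 5. [-2*x = 0] -2 out front; divide by -2, so div: x = 0.

Answer: x ∈ {0}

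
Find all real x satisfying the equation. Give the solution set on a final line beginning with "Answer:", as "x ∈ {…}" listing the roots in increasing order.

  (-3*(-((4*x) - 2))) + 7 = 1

Step 1. [(-3*(-((4*x) - 2))) + 7 = 1] 7 comes off first (subtract 7). So sub: -3*(-((4*x) - 2)) = -6.
Step 2. [-3*(-((4*x) - 2)) = -6] LHS = -3·(…); ÷-3 both sides, so div: -((4*x) - 2) = 2.
Step 3. [-((4*x) - 2) = 2] LHS negated; negate both sides. So neg: (4*x) - 2 = -2.
Step 4. [(4*x) - 2 = -2] -2 is outermost — add 2 both sides. So sub: 4*x = 0.
Step 5. [4*x = 0] 4 out front; divide by 4 ⇒ div: x = 0.

Answer: x ∈ {0}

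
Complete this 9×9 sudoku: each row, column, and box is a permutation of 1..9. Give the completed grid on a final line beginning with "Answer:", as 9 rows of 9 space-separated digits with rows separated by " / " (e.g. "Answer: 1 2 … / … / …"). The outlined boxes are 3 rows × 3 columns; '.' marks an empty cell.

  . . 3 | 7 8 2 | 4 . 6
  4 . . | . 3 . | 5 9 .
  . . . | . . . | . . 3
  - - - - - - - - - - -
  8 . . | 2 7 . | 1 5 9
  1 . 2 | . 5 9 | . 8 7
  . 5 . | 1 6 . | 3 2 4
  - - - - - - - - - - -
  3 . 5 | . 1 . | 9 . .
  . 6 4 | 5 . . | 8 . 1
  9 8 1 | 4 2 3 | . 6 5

Step 1. [r3c1∈{2,5,6,7}] col 1 places 6 nowhere but r3c1. So r3c1=6.
Step 2. [r1c2∈{1,9}] across row 1, 9 lands solely at r1c2, so r1c2=9.
Step 3. [r9c7∈{7}] nothing but 7 survives at r9c7, so r9c7=7.
Step 4. [r3c8∈{1,7}] r3c8 is the only open cell in col 8 admitting 7, so r3c8=7.
Step 5. [r8c1∈{2,7}] in row 8, 2 fits only at r8c1. So r8c1=2.
Step 6. [r7c2∈{7}] r7c2 has the single candidate 7 ⇒ r7c2=7.
Step 7. [r3c7∈{2}] nothing but 2 survives at r3c7 ⇒ r3c7=2.
Step 8. [r3c6∈{1,4,5}] across row 3, 5 lands solely at r3c6. So r3c6=5.
Step 9. [r5c2∈{3,4}] in row 5, 4 fits only at r5c2, so r5c2=4.
Step 10. [r2c4∈{6}] nothing but 6 survives at r2c4, so r2c4=6.
Step 11. [r2c3∈{7,8}] r2c3 is the only open cell in row 2 admitting 7. So r2c3=7.
Step 12. [r3c2∈{1}] r3c2 has the single candidate 1. So r3c2=1.
Step 13. [r8c5∈{9}] r8c5 is down to just 9. So r8c5=9.
Step 14. [r6c6∈{8}] r6c6 is down to just 8 ⇒ r6c6=8.
Step 15. [r6c1∈{7}] r6c1's peers cover all but 7. So r6c1=7.
Step 16. [r3c5∈{4}] r3c5 has the single candidate 4, so r3c5=4.
Step 17. [r8c8∈{3}] r8c8 has the single candidate 3 ⇒ r8c8=3.
Step 18. [r2c9∈{8}] r2c9's peers cover all but 8, so r2c9=8.
Step 19. [r3c4∈{9}] r3c4 has the single candidate 9 ⇒ r3c4=9.
Step 20. [r2c2∈{2}] nothing but 2 survives at r2c2, so r2c2=2.
Step 21. [r1c8∈{1}] r1c8 is down to just 1 ⇒ r1c8=1.
Step 22. [r7c4∈{8}] only 8 remains possible at r7c4. So r7c4=8.
Step 23. [r1c1∈{5}] r1c1's peers cover all but 5, so r1c1=5.
Step 24. [r8c6∈{7}] only 7 remains possible at r8c6 ⇒ r8c6=7.
Step 25. [r5c4∈{3}] r5c4's peers cover all but 3. So r5c4=3.
Step 26. [r4c2∈{3}] nothing but 3 survives at r4c2. So r4c2=3.
Step 27. [r3c3∈{8}] r3c3's peers cover all but 8, so r3c3=8.
Step 28. [r7c9∈{2}] r7c9's peers cover all but 2. So r7c9=2.
Step 29. [r7c6∈{6}] only 6 remains possible at r7c6 ⇒ r7c6=6.
Step 30. [r2c6∈{1}] nothing but 1 survives at r2c6. So r2c6=1.
Step 31. [r4c6∈{4}] r4c6's peers cover all but 4, so r4c6=4.
Step 32. [r6c3∈{9}] r6c3's peers cover all but 9 ⇒ r6c3=9.
Step 33. [r4c3∈{6}] r4c3's peers cover all but 6, so r4c3=6.
Step 34. [r5c7∈{6}] r5c7's peers cover all but 6, so r5c7=6.
Step 35. [r7c8∈{4}] nothing but 4 survives at r7c8, so r7c8=4.

Answer: 5 9 3 7 8 2 4 1 6 / 4 2 7 6 3 1 5 9 8 / 6 1 8 9 4 5 2 7 3 / 8 3 6 2 7 4 1 5 9 / 1 4 2 3 5 9 6 8 7 / 7 5 9 1 6 8 3 2 4 / 3 7 5 8 1 6 9 4 2 / 2 6 4 5 9 7 8 3 1 / 9 8 1 4 2 3 7 6 5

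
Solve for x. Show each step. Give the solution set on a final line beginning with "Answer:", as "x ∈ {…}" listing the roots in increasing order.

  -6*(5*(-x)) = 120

Step 1. [-6*(5*(-x)) = 120] -6·(inner) — divide through by -6 ⇒ div: 5*(-x) = -20.
Step 2. [5*(-x) = -20] divide by the outer 5 ⇒ div: -x = -4.
Step 3. [-x = -4] flip signs both sides, so neg: x = 4.

Answer: x ∈ {4}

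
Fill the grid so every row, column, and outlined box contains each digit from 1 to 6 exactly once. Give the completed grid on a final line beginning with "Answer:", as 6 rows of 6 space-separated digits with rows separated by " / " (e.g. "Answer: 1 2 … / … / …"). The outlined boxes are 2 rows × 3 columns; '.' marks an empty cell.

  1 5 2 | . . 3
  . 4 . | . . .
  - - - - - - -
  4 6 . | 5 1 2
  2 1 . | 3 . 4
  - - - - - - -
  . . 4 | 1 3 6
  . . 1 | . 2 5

Step 1. [r2c3∈{3,6}] col 3 places 6 nowhere but r2c3, so r2c3=6.
Step 2. [r1c5∈{4,6}] r1c5 is the only open cell in col 5 admitting 4 ⇒ r1c5=4.
Step 3. [r6c2∈{3}] r6c2 is down to just 3. So r6c2=3.
Step 4. [r6c1∈{6}] nothing but 6 survives at r6c1, so r6c1=6.
Step 5. [r5c2∈{2}] r5c2 is down to just 2. So r5c2=2.
Step 6. [r1c4∈{6}] r1c4 is down to just 6. So r1c4=6.
Step 7. [r2c6∈{1}] r2c6's peers cover all but 1 ⇒ r2c6=1.
Step 8. [r5c1∈{5}] r5c1 has the single candidate 5 ⇒ r5c1=5.
Step 9. [r2c4∈{2}] r2c4 is down to just 2 ⇒ r2c4=2.
Step 10. [r4c3∈{5}] only 5 remains possible at r4c3. So r4c3=5.
Step 11. [r3c3∈{3}] r3c3 has the single candidate 3 ⇒ r3c3=3.
Step 12. [r2c1∈{3}] r2c1's peers cover all but 3 ⇒ r2c1=3.
Step 13. [r4c5∈{6}] only 6 remains possible at r4c5 ⇒ r4c5=6.
Step 14. [r6c4∈{4}] r6c4 has the single candidate 4, so r6c4=4.
Step 15. [r2c5∈{5}] r2c5 has the single candidate 5, so r2c5=5.

Answer: 1 5 2 6 4 3 / 3 4 6 2 5 1 / 4 6 3 5 1 2 / 2 1 5 3 6 4 / 5 2 4 1 3 6 / 6 3 1 4 2 5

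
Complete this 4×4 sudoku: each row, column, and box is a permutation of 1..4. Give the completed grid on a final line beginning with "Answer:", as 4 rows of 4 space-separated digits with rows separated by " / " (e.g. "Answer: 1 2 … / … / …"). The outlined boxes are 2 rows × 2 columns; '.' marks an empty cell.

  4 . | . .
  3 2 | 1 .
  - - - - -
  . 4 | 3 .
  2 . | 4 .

Step 1. [r3c4∈{1,2}] 2 has one home in row 3: r3c4, so r3c4=2.
Step 2. [r4c2∈{1,3}] in row 4, 3 fits only at r4c2, so r4c2=3.
Step 3. [r3c1∈{1}] nothing but 1 survives at r3c1, so r3c1=1.
Step 4. [r1c2∈{1}] r1c2's peers cover all but 1. So r1c2=1.
Step 5. [r4c4∈{1}] only 1 remains possible at r4c4. So r4c4=1.
Step 6. [r2c4∈{4}] r2c4 has the single candidate 4, so r2c4=4.
Step 7. [r1c4∈{3}] r1c4's peers cover all but 3 ⇒ r1c4=3.
Step 8. [r1c3∈{2}] r1c3 has the single candidate 2. So r1c3=2.

Answer: 4 1 2 3 / 3 2 1 4 / 1 4 3 2 / 2 3 4 1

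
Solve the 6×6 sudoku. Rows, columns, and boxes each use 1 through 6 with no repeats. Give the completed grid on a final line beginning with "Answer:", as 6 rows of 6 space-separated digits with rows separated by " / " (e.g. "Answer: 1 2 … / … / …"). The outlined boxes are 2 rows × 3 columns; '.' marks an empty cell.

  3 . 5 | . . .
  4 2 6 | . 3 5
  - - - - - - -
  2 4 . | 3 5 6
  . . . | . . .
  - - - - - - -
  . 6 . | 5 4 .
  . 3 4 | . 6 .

Step 1. [r2c4∈{1}] nothing but 1 survives at r2c4 ⇒ r2c4=1.
Step 2. [r4c5∈{1,2}] in col 5, 1 fits only at r4c5, so r4c5=1.
Step 3. [r6c4∈{2}] r6c4 is down to just 2, so r6c4=2.
Step 4. [r5c1∈{1}] r5c1 is down to just 1 ⇒ r5c1=1.
Step 5. [r4c6∈{2,4}] r4c6 is the only open cell in row 4 admitting 2 ⇒ r4c6=2.
Step 6. [r1c4∈{4,6}] in row 1, 6 fits only at r1c4. So r1c4=6.
Step 7. [r4c2∈{5}] r4c2 has the single candidate 5, so r4c2=5.
Step 8. [r5c6∈{3}] r5c6 is down to just 3 ⇒ r5c6=3.
Step 9. [r4c3∈{3}] r4c3 has the single candidate 3. So r4c3=3.
Step 10. [r4c4∈{4}] r4c4 is down to just 4. So r4c4=4.
Step 11. [r1c5∈{2}] nothing but 2 survives at r1c5, so r1c5=2.
Step 12. [r1c2∈{1}] r1c2 has the single candidate 1, so r1c2=1.
Step 13. [r6c1∈{5}] r6c1's peers cover all but 5. So r6c1=5.
Step 14. [r6c6∈{1}] r6c6 has the single candidate 1. So r6c6=1.
Step 15. [r5c3∈{2}] only 2 remains possible at r5c3, so r5c3=2.
Step 16. [r1c6∈{4}] r1c6's peers cover all but 4 ⇒ r1c6=4.
Step 17. [r4c1∈{6}] r4c1 is down to just 6 ⇒ r4c1=6.
Step 18. [r3c3∈{1}] nothing but 1 survives at r3c3, so r3c3=1.

Answer: 3 1 5 6 2 4 / 4 2 6 1 3 5 / 2 4 1 3 5 6 / 6 5 3 4 1 2 / 1 6 2 5 4 3 / 5 3 4 2 6 1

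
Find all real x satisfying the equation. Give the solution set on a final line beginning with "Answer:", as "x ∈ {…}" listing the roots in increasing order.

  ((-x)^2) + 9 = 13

Step 1. [((-x)^2) + 9 = 13] subtract 9: x sits inside (… + 9). So sub: (-x)^2 = 4.
Step 2. [(-x)^2 = 4] √ both sides: 4 ≥ 0 gives two branches ⇒ sqrt: -x = 2 or -2.
Step 3. [-x = 2 or -2] LHS negated; negate both sides, so neg: x = -2 or 2.

Answer: x ∈ {-2, 2}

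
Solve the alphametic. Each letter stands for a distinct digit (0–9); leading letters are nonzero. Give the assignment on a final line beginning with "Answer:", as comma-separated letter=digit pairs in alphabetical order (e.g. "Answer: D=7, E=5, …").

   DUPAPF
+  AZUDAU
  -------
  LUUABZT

Step 1. [col 1: F + U ≡ T (mod 10)] F=4 is one option consistent with column 1 (F + U ≡ T (mod 10), carry-in 0) — take it ⇒ F=4.
Step 2. [L] adding two 6-digit numbers gives at most 6+1 digits, and here it does — L is that final carry and must be 1, so L=1.
Step 3. [col 1: F + U ≡ T (mod 10)] several values work for T in column 1 (F + U ≡ T (mod 10), carry-in 0); try T=9. So T=9.
Step 4. [col 1: F + U ≡ T (mod 10)] from column 1 (F=4, T=9, carry-in 0, digits 1,4,9 already taken and all letters distinct): U must equal 5. So U=5.
Step 5. [col 2: P + A ≡ Z (mod 10)] no forcing yet in column 2 (carry-in 0); A=8 is free and consistent — try it, so A=8.
Step 6. [col 2: P + A ≡ Z (mod 10)] column 2 reads P+A+carry(0)=Z with A=8; with digits 1,4,5,8,9 already taken and all letters distinct, the only value for P is 2, so P=2.
Step 7. [col 2: P + A ≡ Z (mod 10)] column 2: given P=2, A=8, carry-in 0, and digits 1,2,4,5,8,9 already taken and all letters distinct, P+A≡Z (mod 10) forces Z=0 ⇒ Z=0.
Step 8. [col 3: A + D ≡ B (mod 10)] from column 3 (A=8, carry-in 1, digits 0,1,2,4,5,8,9 already taken and all letters distinct): D must equal 7. So D=7.
Step 9. [col 3: A + D ≡ B (mod 10)] column 3 reads A+D+carry(1)=B with A=8, D=7; with digits 0,1,2,4,5,7,8,9 already taken and all letters distinct, the only value for B is 6. So B=6.

Answer: A=8, B=6, D=7, F=4, L=1, P=2, T=9, U=5, Z=0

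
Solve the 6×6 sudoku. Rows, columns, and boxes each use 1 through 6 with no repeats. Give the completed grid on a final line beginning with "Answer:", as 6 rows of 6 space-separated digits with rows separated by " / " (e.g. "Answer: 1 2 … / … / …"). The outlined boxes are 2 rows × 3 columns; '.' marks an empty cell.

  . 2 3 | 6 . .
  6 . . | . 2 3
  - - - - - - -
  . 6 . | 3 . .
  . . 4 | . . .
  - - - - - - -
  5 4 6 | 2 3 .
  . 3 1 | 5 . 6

Step 1. [r4c4∈{1}] r4c4's peers cover all but 1. So r4c4=1.
Step 2. [r1c5∈{1,4,5}] across col 5, 1 lands solely at r1c5. So r1c5=1.
Step 3. [r3c3∈{2,5}] across col 3, 2 lands solely at r3c3, so r3c3=2.
Step 4. [r1c6∈{4,5}] in row 1, 5 fits only at r1c6, so r1c6=5.
Step 5. [r3c5∈{4,5}] row 3 places 5 nowhere but r3c5. So r3c5=5.
Step 6. [r2c2∈{1,5}] across row 2, 1 lands solely at r2c2 ⇒ r2c2=1.
Step 7. [r4c5∈{6}] r4c5 has the single candidate 6 ⇒ r4c5=6.
Step 8. [r4c6∈{2}] only 2 remains possible at r4c6 ⇒ r4c6=2.
Step 9. [r2c4∈{4}] only 4 remains possible at r2c4 ⇒ r2c4=4.
Step 10. [r4c1∈{3}] r4c1 is down to just 3. So r4c1=3.
Step 11. [r6c1∈{2}] r6c1 is down to just 2 ⇒ r6c1=2.
Step 12. [r3c6∈{4}] nothing but 4 survives at r3c6 ⇒ r3c6=4.
Step 13. [r6c5∈{4}] nothing but 4 survives at r6c5, so r6c5=4.
Step 14. [r2c3∈{5}] r2c3 is down to just 5 ⇒ r2c3=5.
Step 15. [r1c1∈{4}] nothing but 4 survives at r1c1, so r1c1=4.
Step 16. [r3c1∈{1}] r3c1 is down to just 1. So r3c1=1.
Step 17. [r5c6∈{1}] r5c6's peers cover all but 1, so r5c6=1.
Step 18. [r4c2∈{5}] r4c2's peers cover all but 5, so r4c2=5.

Answer: 4 2 3 6 1 5 / 6 1 5 4 2 3 / 1 6 2 3 5 4 / 3 5 4 1 6 2 / 5 4 6 2 3 1 / 2 3 1 5 4 6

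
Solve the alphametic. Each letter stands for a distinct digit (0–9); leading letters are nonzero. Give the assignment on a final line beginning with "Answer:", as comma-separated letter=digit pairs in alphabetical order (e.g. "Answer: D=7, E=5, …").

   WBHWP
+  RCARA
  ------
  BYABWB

Step 1. [col 1: P + A ≡ B (mod 10)] B=1 is one option consistent with column 1 (P + A ≡ B (mod 10), carry-in 0) — take it. So B=1.
Step 2. [col 1: P + A ≡ B (mod 10)] A=8 is one option consistent with column 1 (P + A ≡ B (mod 10), carry-in 0) — take it. So A=8.
Step 3. [col 1: P + A ≡ B (mod 10)] column 1: given A=8, B=1, carry-in 0, and digits 1,8 already taken and all letters distinct, P+A≡B (mod 10) forces P=3, so P=3.
Step 4. [col 2: W + R ≡ W (mod 10)] from column 2 (nothing yet, carry-in 1, digits 1,3,8 already taken and all letters distinct): R must equal 9. So R=9.
Step 5. [col 2: W + R ≡ W (mod 10)] W=5 is one option consistent with column 2 (W + R ≡ W (mod 10), carry-in 1) — take it. So W=5.
Step 6. [col 3: H + A ≡ B (mod 10)] column 3: given A=8, B=1, carry-in 1, and digits 1,3,5,8,9 already taken and all letters distinct, H+A≡B (mod 10) forces H=2 ⇒ H=2.
Step 7. [col 4: B + C ≡ A (mod 10)] from column 4 (B=1, A=8, carry-in 1, digits 1,2,3,5,8,9 already taken and all letters distinct): C must equal 6. So C=6.
Step 8. [col 5: W + R ≡ Y (mod 10)] from column 5 (W=5, R=9, carry-in 0, digits 1,2,3,5,6,8,9 already taken and all letters distinct): Y must equal 4 ⇒ Y=4.

Answer: A=8, B=1, C=6, H=2, P=3, R=9, W=5, Y=4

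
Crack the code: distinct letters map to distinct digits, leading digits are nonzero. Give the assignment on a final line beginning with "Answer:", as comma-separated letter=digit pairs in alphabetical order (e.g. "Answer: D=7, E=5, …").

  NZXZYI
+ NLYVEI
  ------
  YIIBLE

Step 1. [col 1: I + I ≡ E (mod 10)] no forcing yet in column 1 (carry-in 0); I=9 is free and consistent — try it, so I=9.
Step 2. [col 1: I + I ≡ E (mod 10)] in column 1 we have I+I≡E with carry-in 0; given I=9 and digits 9 already taken and all letters distinct, that pins E to 8, so E=8.
Step 3. [col 2: Y + E ≡ L (mod 10)] several values work for L in column 2 (Y + E ≡ L (mod 10), carry-in 1); try L=3, so L=3.
Step 4. [col 2: Y + E ≡ L (mod 10)] column 2: given E=8, L=3, carry-in 1, and digits 3,8,9 already taken and all letters distinct, Y+E≡L (mod 10) forces Y=4. So Y=4.
Step 5. [col 3: Z + V ≡ B (mod 10)] no forcing yet in column 3 (carry-in 1); V=0 is free and consistent — try it. So V=0.
Step 6. [col 3: Z + V ≡ B (mod 10)] column 3 (Z + V ≡ B (mod 10), carry-in 1) doesn't pin Z yet; pick Z=6 and continue, so Z=6.
Step 7. [col 3: Z + V ≡ B (mod 10)] column 3 reads Z+V+carry(1)=B with Z=6, V=0; with digits 0,3,4,6,8,9 already taken and all letters distinct, the only value for B is 7, so B=7.
Step 8. [col 4: X + Y ≡ I (mod 10)] column 4 reads X+Y+carry(0)=I with Y=4, I=9; with digits 0,3,4,6,7,8,9 already taken and all letters distinct, the only value for X is 5. So X=5.
Step 9. [col 6: N + N ≡ Y (mod 10)] from column 6 (Y=4, carry-in 0, digits 0,3,4,5,6,7,8,9 already taken and all letters distinct): N must equal 2 ⇒ N=2.

Answer: B=7, E=8, I=9, L=3, N=2, V=0, X=5, Y=4, Z=6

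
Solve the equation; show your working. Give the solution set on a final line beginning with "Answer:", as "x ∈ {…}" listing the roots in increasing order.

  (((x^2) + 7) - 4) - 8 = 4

Step 1. [(((x^2) + 7) - 4) - 8 = 4] the outer -8 inverts by adding 8, so sub: ((x^2) + 7) - 4 = 12.
Step 2. [((x^2) + 7) - 4 = 12] -4 is outermost — add 4 both sides. So sub: (x^2) + 7 = 16.
Step 3. [(x^2) + 7 = 16] subtract 7: x sits inside (… + 7) ⇒ sub: x^2 = 9.
Step 4. [x^2 = 9] LHS squared, RHS 9 ≥ 0: apply √ (±), so sqrt: x = 3 or -3.

Answer: x ∈ {-3, 3}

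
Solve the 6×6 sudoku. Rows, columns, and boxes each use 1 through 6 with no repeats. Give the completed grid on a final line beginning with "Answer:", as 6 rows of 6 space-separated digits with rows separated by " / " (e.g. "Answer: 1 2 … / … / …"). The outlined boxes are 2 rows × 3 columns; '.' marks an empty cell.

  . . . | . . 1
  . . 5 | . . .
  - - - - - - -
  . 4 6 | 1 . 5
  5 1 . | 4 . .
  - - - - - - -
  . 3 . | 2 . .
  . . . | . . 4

Step 1. [r2c1∈{1,2,3,4,6}] 1 has one home in row 2: r2c1 ⇒ r2c1=1.
Step 2. [r5c6∈{6}] only 6 remains possible at r5c6 ⇒ r5c6=6.
Step 3. [r2c5∈{2,3,4,6}] across row 2, 4 lands solely at r2c5. So r2c5=4.
Step 4. [r6c2∈{2,5,6}] 5 has one home in col 2: r6c2 ⇒ r6c2=5.
Step 5. [r4c5∈{2,3,6}] across row 4, 6 lands solely at r4c5. So r4c5=6.
Step 6. [r6c4∈{3}] r6c4 is down to just 3, so r6c4=3.
Step 7. [r2c6∈{2,3}] across row 2, 3 lands solely at r2c6 ⇒ r2c6=3.
Step 8. [r1c5∈{2,5}] 2 has one home in box 2: r1c5. So r1c5=2.
Step 9. [r4c3∈{2,3}] in row 4, 3 fits only at r4c3. So r4c3=3.
Step 10. [r1c2∈{6}] r1c2 has the single candidate 6 ⇒ r1c2=6.
Step 11. [r1c3∈{4}] r1c3 has the single candidate 4, so r1c3=4.
Step 12. [r5c3∈{1}] r5c3 is down to just 1 ⇒ r5c3=1.
Step 13. [r6c3∈{2}] r6c3's peers cover all but 2 ⇒ r6c3=2.
Step 14. [r3c1∈{2}] only 2 remains possible at r3c1, so r3c1=2.
Step 15. [r5c5∈{5}] r5c5 has the single candidate 5, so r5c5=5.
Step 16. [r1c4∈{5}] only 5 remains possible at r1c4. So r1c4=5.
Step 17. [r3c5∈{3}] r3c5 has the single candidate 3, so r3c5=3.
Step 18. [r5c1∈{4}] r5c1 is down to just 4 ⇒ r5c1=4.
Step 19. [r6c1∈{6}] r6c1's peers cover all but 6, so r6c1=6.
Step 20. [r6c5∈{1}] r6c5 has the single candidate 1, so r6c5=1.
Step 21. [r2c4∈{6}] r2c4 is down to just 6 ⇒ r2c4=6.
Step 22. [r1c1∈{3}] r1c1 has the single candidate 3 ⇒ r1c1=3.
Step 23. [r2c2∈{2}] only 2 remains possible at r2c2 ⇒ r2c2=2.
Step 24. [r4c6∈{2}] r4c6 has the single candidate 2 ⇒ r4c6=2.

Answer: 3 6 4 5 2 1 / 1 2 5 6 4 3 / 2 4 6 1 3 5 / 5 1 3 4 6 2 / 4 3 1 2 5 6 / 6 5 2 3 1 4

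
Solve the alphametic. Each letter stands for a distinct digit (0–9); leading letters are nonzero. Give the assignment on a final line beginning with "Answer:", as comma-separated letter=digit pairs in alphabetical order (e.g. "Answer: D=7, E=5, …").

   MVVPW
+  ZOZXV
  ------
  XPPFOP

Step 1. [col 1: W + V ≡ P (mod 10)] several values work for W in column 1 (W + V ≡ P (mod 10), carry-in 0); try W=5 ⇒ W=5.
Step 2. [col 1: W + V ≡ P (mod 10)] no forcing yet in column 1 (carry-in 0); V=7 is free and consistent — try it. So V=7.
Step 3. [X] adding two 5-digit numbers gives at most 5+1 digits, and here it does — X is that final carry and must be 1. So X=1.
Step 4. [col 1: W + V ≡ P (mod 10)] column 1: given W=5, V=7, carry-in 0, and digits 1,5,7 already taken and all letters distinct, W+V≡P (mod 10) forces P=2. So P=2.
Step 5. [col 2: P + X ≡ O (mod 10)] column 2 reads P+X+carry(1)=O with P=2, X=1; with digits 1,2,5,7 already taken and all letters distinct, the only value for O is 4 ⇒ O=4.
Step 6. [col 3: V + Z ≡ F (mod 10)] several values work for F in column 3 (V + Z ≡ F (mod 10), carry-in 0); try F=0. So F=0.
Step 7. [col 3: V + Z ≡ F (mod 10)] in column 3 we have V+Z≡F with carry-in 0; given V=7, F=0 and digits 0,1,2,4,5,7 already taken and all letters distinct, that pins Z to 3 ⇒ Z=3.
Step 8. [col 5: M + Z ≡ P (mod 10)] column 5: given Z=3, P=2, carry-in 1, and digits 0,1,2,3,4,5,7 already taken and all letters distinct, M+Z≡P (mod 10) forces M=8. So M=8.

Answer: F=0, M=8, O=4, P=2, V=7, W=5, X=1, Z=3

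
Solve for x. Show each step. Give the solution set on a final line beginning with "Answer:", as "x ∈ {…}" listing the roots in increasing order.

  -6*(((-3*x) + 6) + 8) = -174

Step 1. [-6*(((-3*x) + 6) + 8) = -174] divide by the outer -6 ⇒ div: ((-3*x) + 6) + 8 = 29.
Step 2. [((-3*x) + 6) + 8 = 29] subtract 8: x sits inside (… + 8). So sub: (-3*x) + 6 = 21.
Step 3. [(-3*x) + 6 = 21] subtract 6: x sits inside (… + 6), so sub: -3*x = 15.
Step 4. [-3*x = 15] divide by the outer -3, so div: x = -5.

Answer: x ∈ {-5}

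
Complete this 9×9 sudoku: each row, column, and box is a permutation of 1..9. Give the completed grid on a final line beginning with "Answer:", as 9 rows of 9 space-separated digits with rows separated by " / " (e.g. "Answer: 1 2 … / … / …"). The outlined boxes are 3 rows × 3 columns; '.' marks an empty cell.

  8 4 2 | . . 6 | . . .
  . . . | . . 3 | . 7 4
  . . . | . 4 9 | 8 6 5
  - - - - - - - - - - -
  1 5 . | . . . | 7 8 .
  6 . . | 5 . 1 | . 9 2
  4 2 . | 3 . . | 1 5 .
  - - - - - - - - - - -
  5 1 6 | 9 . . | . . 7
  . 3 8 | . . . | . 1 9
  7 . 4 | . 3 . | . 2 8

Step 1. [r3c4∈{1,2,7}] r3c4 is the only open cell in row 3 admitting 2, so r3c4=2.
Step 2. [r7c8∈{3,4}] 4 has one home in col 8: r7c8. So r7c8=4.
Step 3. [r1c5∈{1,5,7}] 5 has one home in row 1: r1c5, so r1c5=5.
Step 4. [r2c5∈{1,8}] across col 5, 1 lands solely at r2c5, so r2c5=1.
Step 5. [r2c1∈{9}] r2c1 is down to just 9 ⇒ r2c1=9.
Step 6. [r7c7∈{3}] r7c7's peers cover all but 3 ⇒ r7c7=3.
Step 7. [r5c3∈{3,7}] r5c3 is the only open cell in row 5 admitting 3, so r5c3=3.
Step 8. [r3c2∈{7}] only 7 remains possible at r3c2. So r3c2=7.
Step 9. [r5c5∈{7,8}] 7 has one home in row 5: r5c5, so r5c5=7.
Step 10. [r8c6∈{2,4,5,7}] col 6 places 7 nowhere but r8c6 ⇒ r8c6=7.
Step 11. [r6c6∈{8}] only 8 remains possible at r6c6. So r6c6=8.
Step 12. [r7c6∈{2}] r7c6 has the single candidate 2. So r7c6=2.
Step 13. [r8c5∈{6}] r8c5's peers cover all but 6 ⇒ r8c5=6.
Step 14. [r4c9∈{3,6}] across row 4, 3 lands solely at r4c9, so r4c9=3.
Step 15. [r4c3∈{9}] nothing but 9 survives at r4c3. So r4c3=9.
Step 16. [r8c4∈{4}] r8c4 is down to just 4 ⇒ r8c4=4.
Step 17. [r8c7∈{5}] only 5 remains possible at r8c7 ⇒ r8c7=5.
Step 18. [r6c3∈{7}] r6c3 is down to just 7 ⇒ r6c3=7.
Step 19. [r9c2∈{9}] r9c2's peers cover all but 9. So r9c2=9.
Step 20. [r2c4∈{8}] r2c4's peers cover all but 8, so r2c4=8.
Step 21. [r2c3∈{5}] r2c3 is down to just 5, so r2c3=5.
Step 22. [r1c9∈{1}] r1c9 has the single candidate 1 ⇒ r1c9=1.
Step 23. [r3c3∈{1}] r3c3 is down to just 1. So r3c3=1.
Step 24. [r2c7∈{2}] r2c7's peers cover all but 2. So r2c7=2.
Step 25. [r7c5∈{8}] r7c5 is down to just 8. So r7c5=8.
Step 26. [r1c7∈{9}] r1c7's peers cover all but 9. So r1c7=9.
Step 27. [r5c2∈{8}] r5c2's peers cover all but 8 ⇒ r5c2=8.
Step 28. [r2c2∈{6}] r2c2 is down to just 6 ⇒ r2c2=6.
Step 29. [r9c7∈{6}] r9c7 is down to just 6 ⇒ r9c7=6.
Step 30. [r5c7∈{4}] r5c7's peers cover all but 4 ⇒ r5c7=4.
Step 31. [r1c4∈{7}] nothing but 7 survives at r1c4 ⇒ r1c4=7.
Step 32. [r4c5∈{2}] r4c5 has the single candidate 2 ⇒ r4c5=2.
Step 33. [r4c6∈{4}] r4c6 is down to just 4 ⇒ r4c6=4.
Step 34. [r9c6∈{5}] only 5 remains possible at r9c6, so r9c6=5.
Step 35. [r6c9∈{6}] r6c9 is down to just 6 ⇒ r6c9=6.
Step 36. [r4c4∈{6}] only 6 remains possible at r4c4. So r4c4=6.
Step 37. [r1c8∈{3}] r1c8 has the single candidate 3 ⇒ r1c8=3.
Step 38. [r8c1∈{2}] r8c1 has the single candidate 2 ⇒ r8c1=2.
Step 39. [r3c1∈{3}] r3c1's peers cover all but 3, so r3c1=3.
Step 40. [r9c4∈{1}] nothing but 1 survives at r9c4. So r9c4=1.
Step 41. [r6c5∈{9}] r6c5's peers cover all but 9, so r6c5=9.

Answer: 8 4 2 7 5 6 9 3 1 / 9 6 5 8 1 3 2 7 4 / 3 7 1 2 4 9 8 6 5 / 1 5 9 6 2 4 7 8 3 / 6 8 3 5 7 1 4 9 2 / 4 2 7 3 9 8 1 5 6 / 5 1 6 9 8 2 3 4 7 / 2 3 8 4 6 7 5 1 9 / 7 9 4 1 3 5 6 2 8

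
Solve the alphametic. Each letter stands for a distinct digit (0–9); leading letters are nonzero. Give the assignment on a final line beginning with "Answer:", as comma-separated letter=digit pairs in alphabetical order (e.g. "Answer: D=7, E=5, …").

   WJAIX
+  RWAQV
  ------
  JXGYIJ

Step 1. [col 1: X + V ≡ J (mod 10)] column 1 (X + V ≡ J (mod 10), carry-in 0) doesn't pin J yet; pick J=1 and continue ⇒ J=1.
Step 2. [col 1: X + V ≡ J (mod 10)] V=7 is one option consistent with column 1 (X + V ≡ J (mod 10), carry-in 0) — take it. So V=7.
Step 3. [col 1: X + V ≡ J (mod 10)] column 1: given V=7, J=1, carry-in 0, and digits 1,7 already taken and all letters distinct, X+V≡J (mod 10) forces X=4, so X=4.
Step 4. [col 2: I + Q ≡ I (mod 10)] column 2 reads I+Q+carry(1)=I with nothing yet; with digits 1,4,7 already taken and all letters distinct, the only value for Q is 9. So Q=9.
Step 5. [col 2: I + Q ≡ I (mod 10)] no forcing yet in column 2 (carry-in 1); I=2 is free and consistent — try it. So I=2.
Step 6. [col 3: A + A ≡ Y (mod 10)] column 3 reads A+A+carry(1)=Y with nothing yet; with digits 1,2,4,7,9 already taken and all letters distinct, the only value for A is 6, so A=6.
Step 7. [col 3: A + A ≡ Y (mod 10)] from column 3 (A=6, carry-in 1, digits 1,2,4,6,7,9 already taken and all letters distinct): Y must equal 3. So Y=3.
Step 8. [col 4: J + W ≡ G (mod 10)] column 4 reads J+W+carry(1)=G with J=1; with digits 1,2,3,4,6,7,9 already taken and all letters distinct, the only value for G is 0. So G=0.
Step 9. [col 4: J + W ≡ G (mod 10)] in column 4 we have J+W≡G with carry-in 1; given J=1, G=0 and digits 0,1,2,3,4,6,7,9 already taken and all letters distinct, that pins W to 8. So W=8.
Step 10. [col 5: W + R ≡ X (mod 10)] column 5 reads W+R+carry(1)=X with W=8, X=4; with digits 0,1,2,3,4,6,7,8,9 already taken and all letters distinct, the only value for R is 5. So R=5.

Answer: A=6, G=0, I=2, J=1, Q=9, R=5, V=7, W=8, X=4, Y=3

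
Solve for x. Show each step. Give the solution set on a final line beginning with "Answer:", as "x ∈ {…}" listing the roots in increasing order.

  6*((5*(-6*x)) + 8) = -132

Step 1. [6*((5*(-6*x)) + 8) = -132] leading coefficient 6: divide by 6, so div: (5*(-6*x)) + 8 = -22.
Step 2. [(5*(-6*x)) + 8 = -22] 8 comes off first (subtract 8) ⇒ sub: 5*(-6*x) = -30.
Step 3. [5*(-6*x) = -30] 5·(inner) — divide through by 5, so div: -6*x = -6.
Step 4. [-6*x = -6] leading coefficient -6: divide by -6 ⇒ div: x = 1.

Answer: x ∈ {1}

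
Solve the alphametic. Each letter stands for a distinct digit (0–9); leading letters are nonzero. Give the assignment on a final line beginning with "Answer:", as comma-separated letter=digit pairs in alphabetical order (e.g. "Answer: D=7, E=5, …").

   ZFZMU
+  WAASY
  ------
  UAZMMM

Step 1. [col 1: U + Y ≡ M (mod 10)] several values work for M in column 1 (U + Y ≡ M (mod 10), carry-in 0); try M=5 ⇒ M=5.
Step 2. [col 1: U + Y ≡ M (mod 10)] column 1 (U + Y ≡ M (mod 10), carry-in 0) doesn't pin U yet; pick U=1 and continue, so U=1.
Step 3. [col 1: U + Y ≡ M (mod 10)] column 1: given U=1, M=5, carry-in 0, and digits 1,5 already taken and all letters distinct, U+Y≡M (mod 10) forces Y=4 ⇒ Y=4.
Step 4. [col 2: M + S ≡ M (mod 10)] column 2 reads M+S+carry(0)=M with M=5; with digits 1,4,5 already taken and all letters distinct, the only value for S is 0 ⇒ S=0.
Step 5. [col 3: Z + A ≡ M (mod 10)] Z=9 is one option consistent with column 3 (Z + A ≡ M (mod 10), carry-in 0) — take it ⇒ Z=9.
Step 6. [col 3: Z + A ≡ M (mod 10)] from column 3 (Z=9, M=5, carry-in 0, digits 0,1,4,5,9 already taken and all letters distinct): A must equal 6, so A=6.
Step 7. [col 4: F + A ≡ Z (mod 10)] column 4 reads F+A+carry(1)=Z with A=6, Z=9; with digits 0,1,4,5,6,9 already taken and all letters distinct, the only value for F is 2, so F=2.
Step 8. [col 5: Z + W ≡ A (mod 10)] column 5: given Z=9, A=6, carry-in 0, and digits 0,1,2,4,5,6,9 already taken and all letters distinct, Z+W≡A (mod 10) forces W=7 ⇒ W=7.

Answer: A=6, F=2, M=5, S=0, U=1, W=7, Y=4, Z=9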